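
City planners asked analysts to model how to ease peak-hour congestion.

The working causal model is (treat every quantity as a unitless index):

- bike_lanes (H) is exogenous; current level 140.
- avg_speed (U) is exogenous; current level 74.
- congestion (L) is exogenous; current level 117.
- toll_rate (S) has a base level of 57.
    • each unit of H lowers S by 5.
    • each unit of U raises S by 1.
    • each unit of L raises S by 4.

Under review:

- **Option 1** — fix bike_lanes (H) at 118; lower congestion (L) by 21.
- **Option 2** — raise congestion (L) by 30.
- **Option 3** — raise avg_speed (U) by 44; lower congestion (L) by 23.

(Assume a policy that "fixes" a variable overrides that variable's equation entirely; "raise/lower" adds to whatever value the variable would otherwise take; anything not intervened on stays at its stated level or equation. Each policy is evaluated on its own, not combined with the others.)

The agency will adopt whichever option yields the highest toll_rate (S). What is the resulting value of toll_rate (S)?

19

Option 1 (H := 118, L − 21):
  H = 118
  U = 74
  L = 117 − 21 = 96
  S = 57 − 5·118 + 74 + 4·96 = -75
Option 2 (L + 30):
  H = 140
  U = 74
  L = 117 + 30 = 147
  S = 57 − 5·140 + 74 + 4·147 = 19
Option 3 (U + 44, L − 23):
  H = 140
  U = 74 + 44 = 118
  L = 117 − 23 = 94
  S = 57 − 5·140 + 118 + 4·94 = -149
Comparing — Option 1: S=-75, Option 2: S=19, Option 3: S=-149. Highest is 19 (Option 2).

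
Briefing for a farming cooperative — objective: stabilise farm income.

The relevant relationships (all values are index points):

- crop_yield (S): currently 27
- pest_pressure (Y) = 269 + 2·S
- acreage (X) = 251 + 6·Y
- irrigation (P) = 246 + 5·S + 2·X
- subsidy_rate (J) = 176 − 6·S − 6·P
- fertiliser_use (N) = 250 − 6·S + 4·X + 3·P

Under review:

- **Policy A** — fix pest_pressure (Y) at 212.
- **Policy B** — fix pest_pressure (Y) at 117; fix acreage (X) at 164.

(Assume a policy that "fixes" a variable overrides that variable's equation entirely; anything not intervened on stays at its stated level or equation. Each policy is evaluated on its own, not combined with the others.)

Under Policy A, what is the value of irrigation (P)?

Policy A (Y := 212):
  S = 27
  Y = 212
  X = 251 + 6·212 = 1523
  P = 246 + 5·27 + 2·1523 = 3427

3427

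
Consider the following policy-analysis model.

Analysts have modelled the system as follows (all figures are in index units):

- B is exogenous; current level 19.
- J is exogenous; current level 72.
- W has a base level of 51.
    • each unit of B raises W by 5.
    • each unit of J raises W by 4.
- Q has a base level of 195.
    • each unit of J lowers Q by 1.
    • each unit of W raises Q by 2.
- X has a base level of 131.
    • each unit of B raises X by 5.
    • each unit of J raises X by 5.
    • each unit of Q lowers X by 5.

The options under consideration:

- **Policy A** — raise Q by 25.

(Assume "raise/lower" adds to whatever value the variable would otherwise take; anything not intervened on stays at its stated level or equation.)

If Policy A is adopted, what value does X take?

-4494

Policy A (Q + 25):
  B = 19
  J = 72
  W = 51 + 5·19 + 4·72 = 434
  Q = 195 − 72 + 2·434 (+25 from intervention) = 1016
  X = 131 + 5·19 + 5·72 − 5·1016 = -4494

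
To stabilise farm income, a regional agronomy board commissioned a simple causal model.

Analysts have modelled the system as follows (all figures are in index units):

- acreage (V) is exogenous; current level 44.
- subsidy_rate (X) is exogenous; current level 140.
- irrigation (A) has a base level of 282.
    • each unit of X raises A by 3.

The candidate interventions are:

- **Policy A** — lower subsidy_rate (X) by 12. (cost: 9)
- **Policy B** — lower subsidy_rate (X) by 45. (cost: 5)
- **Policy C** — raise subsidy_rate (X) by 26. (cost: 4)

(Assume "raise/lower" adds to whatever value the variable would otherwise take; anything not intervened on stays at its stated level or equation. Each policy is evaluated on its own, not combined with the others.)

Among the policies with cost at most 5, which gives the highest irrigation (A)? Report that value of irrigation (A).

Policy B (X − 45):
  X = 140 − 45 = 95
  A = 282 + 3·95 = 567
Policy C (X + 26):
  X = 140 + 26 = 166
  A = 282 + 3·166 = 780
Comparing — Policy B: A=567, Policy C: A=780. Highest is 780 (Policy C).

780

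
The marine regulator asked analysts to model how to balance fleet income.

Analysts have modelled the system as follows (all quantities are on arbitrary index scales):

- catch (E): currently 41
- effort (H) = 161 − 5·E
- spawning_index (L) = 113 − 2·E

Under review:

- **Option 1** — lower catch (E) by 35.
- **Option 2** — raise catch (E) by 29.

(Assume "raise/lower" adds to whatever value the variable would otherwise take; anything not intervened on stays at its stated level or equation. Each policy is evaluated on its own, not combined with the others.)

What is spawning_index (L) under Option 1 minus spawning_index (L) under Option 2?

Option 1 (E − 35):
  E = 41 − 35 = 6
  L = 113 − 2·6 = 101
Option 2 (E + 29):
  E = 41 + 29 = 70
  L = 113 − 2·70 = -27
L: 101 − (-27) = 128

128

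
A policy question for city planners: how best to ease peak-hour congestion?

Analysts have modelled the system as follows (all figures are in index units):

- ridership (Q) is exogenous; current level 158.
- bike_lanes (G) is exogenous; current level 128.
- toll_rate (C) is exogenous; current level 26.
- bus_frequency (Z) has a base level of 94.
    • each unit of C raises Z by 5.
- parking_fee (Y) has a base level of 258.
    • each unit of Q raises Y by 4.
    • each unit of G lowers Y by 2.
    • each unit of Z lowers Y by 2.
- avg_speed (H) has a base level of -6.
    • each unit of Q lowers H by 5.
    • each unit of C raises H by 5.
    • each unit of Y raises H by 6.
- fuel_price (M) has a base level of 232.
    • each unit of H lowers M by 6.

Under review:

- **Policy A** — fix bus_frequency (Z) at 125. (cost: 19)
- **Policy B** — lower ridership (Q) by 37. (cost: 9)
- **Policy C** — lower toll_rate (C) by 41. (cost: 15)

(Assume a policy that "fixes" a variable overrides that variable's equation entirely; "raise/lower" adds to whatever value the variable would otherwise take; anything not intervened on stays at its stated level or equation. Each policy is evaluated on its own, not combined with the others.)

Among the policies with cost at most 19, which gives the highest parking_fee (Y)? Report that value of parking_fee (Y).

Policy A (Z := 125):
  Q = 158
  G = 128
  C = 26
  Z = 125
  Y = 258 + 4·158 − 2·128 − 2·125 = 384
Policy B (Q − 37):
  Q = 158 − 37 = 121
  G = 128
  C = 26
  Z = 94 + 5·26 = 224
  Y = 258 + 4·121 − 2·128 − 2·224 = 38
Policy C (C − 41):
  Q = 158
  G = 128
  C = 26 − 41 = -15
  Z = 94 + 5·(-15) = 19
  Y = 258 + 4·158 − 2·128 − 2·19 = 596
Comparing — Policy A: Y=384, Policy B: Y=38, Policy C: Y=596. Highest is 596 (Policy C).

596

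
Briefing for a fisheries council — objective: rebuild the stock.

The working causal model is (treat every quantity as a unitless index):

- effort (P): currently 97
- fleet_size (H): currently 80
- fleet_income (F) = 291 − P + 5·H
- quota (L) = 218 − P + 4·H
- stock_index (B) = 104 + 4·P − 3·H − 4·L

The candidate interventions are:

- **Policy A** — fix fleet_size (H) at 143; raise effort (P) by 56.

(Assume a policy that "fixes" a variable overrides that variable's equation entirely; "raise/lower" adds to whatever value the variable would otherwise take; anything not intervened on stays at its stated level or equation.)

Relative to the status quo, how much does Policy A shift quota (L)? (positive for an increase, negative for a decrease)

Baseline:
  P = 97
  H = 80
  L = 218 − 97 + 4·80 = 441
Policy A (H := 143, P + 56):
  P = 97 + 56 = 153
  H = 143
  L = 218 − 153 + 4·143 = 637
Change in L: 637 − 441 = 196

196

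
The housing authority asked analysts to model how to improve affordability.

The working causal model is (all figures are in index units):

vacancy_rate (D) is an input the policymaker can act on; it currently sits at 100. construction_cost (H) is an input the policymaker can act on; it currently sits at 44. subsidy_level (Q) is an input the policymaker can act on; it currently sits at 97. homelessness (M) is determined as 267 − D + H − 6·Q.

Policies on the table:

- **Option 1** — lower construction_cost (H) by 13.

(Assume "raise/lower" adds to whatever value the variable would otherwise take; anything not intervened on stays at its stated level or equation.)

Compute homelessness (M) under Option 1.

Option 1 (H − 13):
  D = 100
  H = 44 − 13 = 31
  Q = 97
  M = 267 − 100 + 31 − 6·97 = -384

-384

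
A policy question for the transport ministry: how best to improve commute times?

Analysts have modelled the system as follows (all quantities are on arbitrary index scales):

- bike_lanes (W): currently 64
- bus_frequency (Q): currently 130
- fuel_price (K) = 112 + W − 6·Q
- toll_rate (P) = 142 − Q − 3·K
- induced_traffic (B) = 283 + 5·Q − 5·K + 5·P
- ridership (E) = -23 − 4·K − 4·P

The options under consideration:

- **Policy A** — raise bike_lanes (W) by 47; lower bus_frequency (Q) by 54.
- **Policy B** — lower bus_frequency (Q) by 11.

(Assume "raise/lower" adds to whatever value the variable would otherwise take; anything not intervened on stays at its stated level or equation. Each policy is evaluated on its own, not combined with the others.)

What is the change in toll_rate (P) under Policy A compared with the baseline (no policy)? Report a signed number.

-1059

Baseline:
  W = 64
  Q = 130
  K = 112 + 64 − 6·130 = -604
  P = 142 − 130 − 3·(-604) = 1824
Policy A (W + 47, Q − 54):
  W = 64 + 47 = 111
  Q = 130 − 54 = 76
  K = 112 + 111 − 6·76 = -233
  P = 142 − 76 − 3·(-233) = 765
Change in P: 765 − 1824 = -1059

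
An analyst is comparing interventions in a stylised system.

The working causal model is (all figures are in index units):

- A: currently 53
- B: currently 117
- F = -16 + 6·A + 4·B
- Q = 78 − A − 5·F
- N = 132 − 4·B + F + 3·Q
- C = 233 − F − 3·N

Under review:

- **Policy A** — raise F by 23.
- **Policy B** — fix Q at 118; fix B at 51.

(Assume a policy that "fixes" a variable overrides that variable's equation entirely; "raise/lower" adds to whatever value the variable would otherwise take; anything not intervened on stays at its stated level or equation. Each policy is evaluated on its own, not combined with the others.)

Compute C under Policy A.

Policy A (F + 23):
  A = 53
  B = 117
  F = -16 + 6·53 + 4·117 (+23 from intervention) = 793
  Q = 78 − 53 − 5·793 = -3940
  N = 132 − 4·117 + 793 + 3·(-3940) = -11363
  C = 233 − 793 − 3·(-11363) = 33529

33529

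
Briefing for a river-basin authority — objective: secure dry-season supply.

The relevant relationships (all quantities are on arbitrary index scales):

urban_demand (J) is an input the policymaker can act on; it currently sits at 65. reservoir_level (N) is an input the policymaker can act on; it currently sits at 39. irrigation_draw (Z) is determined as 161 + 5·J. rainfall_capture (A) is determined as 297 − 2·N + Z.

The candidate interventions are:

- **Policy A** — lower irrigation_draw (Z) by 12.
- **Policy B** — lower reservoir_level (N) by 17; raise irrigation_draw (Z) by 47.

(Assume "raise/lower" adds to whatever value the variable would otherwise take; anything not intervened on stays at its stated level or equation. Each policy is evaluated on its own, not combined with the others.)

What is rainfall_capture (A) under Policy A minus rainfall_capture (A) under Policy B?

-93

Policy A (Z − 12):
  J = 65
  N = 39
  Z = 161 + 5·65 (−12 from intervention) = 474
  A = 297 − 2·39 + 474 = 693
Policy B (N − 17, Z + 47):
  J = 65
  N = 39 − 17 = 22
  Z = 161 + 5·65 (+47 from intervention) = 533
  A = 297 − 2·22 + 533 = 786
A: 693 − 786 = -93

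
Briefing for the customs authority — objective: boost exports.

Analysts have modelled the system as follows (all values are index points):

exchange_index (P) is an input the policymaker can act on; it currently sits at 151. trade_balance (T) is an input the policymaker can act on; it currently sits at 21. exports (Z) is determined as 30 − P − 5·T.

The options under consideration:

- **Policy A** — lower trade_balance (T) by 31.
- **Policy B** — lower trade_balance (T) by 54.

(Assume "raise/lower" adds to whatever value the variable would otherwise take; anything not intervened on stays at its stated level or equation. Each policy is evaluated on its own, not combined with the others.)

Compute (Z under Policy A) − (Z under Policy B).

-115

Policy A (T − 31):
  P = 151
  T = 21 − 31 = -10
  Z = 30 − 151 − 5·(-10) = -71
Policy B (T − 54):
  P = 151
  T = 21 − 54 = -33
  Z = 30 − 151 − 5·(-33) = 44
Z: -71 − 44 = -115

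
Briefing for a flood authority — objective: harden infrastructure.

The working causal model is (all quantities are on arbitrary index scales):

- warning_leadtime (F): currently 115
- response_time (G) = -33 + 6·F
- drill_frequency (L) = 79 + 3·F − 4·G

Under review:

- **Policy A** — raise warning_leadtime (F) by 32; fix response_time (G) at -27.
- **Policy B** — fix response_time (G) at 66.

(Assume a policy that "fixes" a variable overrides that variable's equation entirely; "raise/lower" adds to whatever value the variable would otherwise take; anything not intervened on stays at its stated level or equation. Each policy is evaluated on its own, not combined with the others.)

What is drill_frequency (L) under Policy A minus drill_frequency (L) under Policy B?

Policy A (F + 32, G := -27):
  F = 115 + 32 = 147
  G = -27
  L = 79 + 3·147 − 4·(-27) = 628
Policy B (G := 66):
  F = 115
  G = 66
  L = 79 + 3·115 − 4·66 = 160
L: 628 − 160 = 468

468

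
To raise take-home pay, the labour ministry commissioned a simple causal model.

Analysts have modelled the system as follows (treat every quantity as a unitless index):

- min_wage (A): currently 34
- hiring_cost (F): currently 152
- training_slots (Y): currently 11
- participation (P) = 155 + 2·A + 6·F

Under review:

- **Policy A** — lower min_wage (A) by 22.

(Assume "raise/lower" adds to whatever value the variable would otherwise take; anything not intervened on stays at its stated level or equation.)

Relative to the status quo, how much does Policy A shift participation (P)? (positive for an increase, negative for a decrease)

-44

Baseline:
  A = 34
  F = 152
  P = 155 + 2·34 + 6·152 = 1135
Policy A (A − 22):
  A = 34 − 22 = 12
  F = 152
  P = 155 + 2·12 + 6·152 = 1091
Change in P: 1091 − 1135 = -44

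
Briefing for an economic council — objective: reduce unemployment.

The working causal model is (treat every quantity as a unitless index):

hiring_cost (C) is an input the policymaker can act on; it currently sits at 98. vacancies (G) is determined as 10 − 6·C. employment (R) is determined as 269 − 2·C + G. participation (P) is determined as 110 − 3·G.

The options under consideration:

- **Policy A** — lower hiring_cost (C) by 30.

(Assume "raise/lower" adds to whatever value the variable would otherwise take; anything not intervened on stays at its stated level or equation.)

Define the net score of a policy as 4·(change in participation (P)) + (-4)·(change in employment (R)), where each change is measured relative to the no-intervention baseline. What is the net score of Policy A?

Baseline:
  C = 98
  G = 10 − 6·98 = -578
  R = 269 − 2·98 + (-578) = -505
  P = 110 − 3·(-578) = 1844
Policy A (C − 30):
  C = 98 − 30 = 68
  G = 10 − 6·68 = -398
  R = 269 − 2·68 + (-398) = -265
  P = 110 − 3·(-398) = 1304
ΔP = 1304 − 1844 = -540; ΔR = -265 − (-505) = 240
Score = 4·(-540) + (-4)·240 = -3120

-3120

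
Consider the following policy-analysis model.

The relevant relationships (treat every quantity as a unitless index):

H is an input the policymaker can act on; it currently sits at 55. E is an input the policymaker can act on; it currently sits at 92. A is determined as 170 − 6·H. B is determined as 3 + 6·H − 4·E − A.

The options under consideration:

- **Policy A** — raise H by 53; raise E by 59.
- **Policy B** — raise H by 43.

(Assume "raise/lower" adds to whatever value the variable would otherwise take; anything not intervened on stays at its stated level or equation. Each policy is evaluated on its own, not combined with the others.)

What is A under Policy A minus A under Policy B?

-60

Policy A (H + 53, E + 59):
  H = 55 + 53 = 108
  A = 170 − 6·108 = -478
Policy B (H + 43):
  H = 55 + 43 = 98
  A = 170 − 6·98 = -418
A: -478 − (-418) = -60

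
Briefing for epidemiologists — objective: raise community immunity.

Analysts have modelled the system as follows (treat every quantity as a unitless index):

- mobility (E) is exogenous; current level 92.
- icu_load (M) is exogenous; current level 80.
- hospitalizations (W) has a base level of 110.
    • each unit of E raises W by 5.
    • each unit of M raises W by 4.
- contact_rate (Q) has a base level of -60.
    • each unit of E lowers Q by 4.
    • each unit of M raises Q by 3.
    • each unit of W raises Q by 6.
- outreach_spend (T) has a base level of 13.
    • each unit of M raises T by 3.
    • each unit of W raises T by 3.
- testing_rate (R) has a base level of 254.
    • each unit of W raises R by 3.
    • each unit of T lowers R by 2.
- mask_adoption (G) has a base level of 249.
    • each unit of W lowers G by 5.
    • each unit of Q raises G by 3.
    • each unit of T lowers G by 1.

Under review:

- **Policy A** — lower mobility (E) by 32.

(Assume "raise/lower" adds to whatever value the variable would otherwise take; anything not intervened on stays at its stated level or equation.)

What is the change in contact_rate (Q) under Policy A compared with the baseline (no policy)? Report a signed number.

-832

Baseline:
  E = 92
  M = 80
  W = 110 + 5·92 + 4·80 = 890
  Q = -60 − 4·92 + 3·80 + 6·890 = 5152
Policy A (E − 32):
  E = 92 − 32 = 60
  M = 80
  W = 110 + 5·60 + 4·80 = 730
  Q = -60 − 4·60 + 3·80 + 6·730 = 4320
Change in Q: 4320 − 5152 = -832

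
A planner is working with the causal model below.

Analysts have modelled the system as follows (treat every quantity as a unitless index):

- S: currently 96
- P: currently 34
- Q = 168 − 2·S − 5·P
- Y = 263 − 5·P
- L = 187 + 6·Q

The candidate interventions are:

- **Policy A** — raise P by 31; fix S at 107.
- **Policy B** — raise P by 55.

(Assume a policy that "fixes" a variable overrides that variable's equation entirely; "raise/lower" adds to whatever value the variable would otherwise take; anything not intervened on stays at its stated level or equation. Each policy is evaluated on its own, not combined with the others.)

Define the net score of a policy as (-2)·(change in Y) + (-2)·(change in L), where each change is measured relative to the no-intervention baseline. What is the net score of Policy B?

3850

Baseline:
  S = 96
  P = 34
  Q = 168 − 2·96 − 5·34 = -194
  Y = 263 − 5·34 = 93
  L = 187 + 6·(-194) = -977
Policy B (P + 55):
  S = 96
  P = 34 + 55 = 89
  Q = 168 − 2·96 − 5·89 = -469
  Y = 263 − 5·89 = -182
  L = 187 + 6·(-469) = -2627
ΔY = -182 − 93 = -275; ΔL = -2627 − (-977) = -1650
Score = (-2)·(-275) + (-2)·(-1650) = 3850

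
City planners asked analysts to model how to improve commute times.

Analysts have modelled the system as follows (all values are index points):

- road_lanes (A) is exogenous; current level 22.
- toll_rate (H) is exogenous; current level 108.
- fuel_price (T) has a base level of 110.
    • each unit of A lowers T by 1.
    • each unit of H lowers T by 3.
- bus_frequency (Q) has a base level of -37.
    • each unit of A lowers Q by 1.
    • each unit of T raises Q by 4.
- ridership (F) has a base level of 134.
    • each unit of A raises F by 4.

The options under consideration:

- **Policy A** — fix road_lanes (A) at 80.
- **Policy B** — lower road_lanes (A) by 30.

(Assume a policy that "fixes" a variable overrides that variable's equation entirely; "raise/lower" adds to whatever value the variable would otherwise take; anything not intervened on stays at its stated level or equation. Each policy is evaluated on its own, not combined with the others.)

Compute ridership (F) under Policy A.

454

Policy A (A := 80):
  A = 80
  F = 134 + 4·80 = 454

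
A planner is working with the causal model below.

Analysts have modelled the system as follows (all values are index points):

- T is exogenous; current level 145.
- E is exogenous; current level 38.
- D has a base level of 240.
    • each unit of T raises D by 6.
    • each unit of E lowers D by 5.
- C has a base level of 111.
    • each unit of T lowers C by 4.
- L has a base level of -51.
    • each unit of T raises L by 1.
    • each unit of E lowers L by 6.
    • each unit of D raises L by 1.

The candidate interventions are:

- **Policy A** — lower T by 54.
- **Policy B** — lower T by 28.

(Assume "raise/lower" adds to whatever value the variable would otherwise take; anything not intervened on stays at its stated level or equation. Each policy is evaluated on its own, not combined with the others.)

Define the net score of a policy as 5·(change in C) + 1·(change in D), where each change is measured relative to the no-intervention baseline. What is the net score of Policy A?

Baseline:
  T = 145
  E = 38
  D = 240 + 6·145 − 5·38 = 920
  C = 111 − 4·145 = -469
Policy A (T − 54):
  T = 145 − 54 = 91
  E = 38
  D = 240 + 6·91 − 5·38 = 596
  C = 111 − 4·91 = -253
ΔC = -253 − (-469) = 216; ΔD = 596 − 920 = -324
Score = 5·216 + 1·(-324) = 756

756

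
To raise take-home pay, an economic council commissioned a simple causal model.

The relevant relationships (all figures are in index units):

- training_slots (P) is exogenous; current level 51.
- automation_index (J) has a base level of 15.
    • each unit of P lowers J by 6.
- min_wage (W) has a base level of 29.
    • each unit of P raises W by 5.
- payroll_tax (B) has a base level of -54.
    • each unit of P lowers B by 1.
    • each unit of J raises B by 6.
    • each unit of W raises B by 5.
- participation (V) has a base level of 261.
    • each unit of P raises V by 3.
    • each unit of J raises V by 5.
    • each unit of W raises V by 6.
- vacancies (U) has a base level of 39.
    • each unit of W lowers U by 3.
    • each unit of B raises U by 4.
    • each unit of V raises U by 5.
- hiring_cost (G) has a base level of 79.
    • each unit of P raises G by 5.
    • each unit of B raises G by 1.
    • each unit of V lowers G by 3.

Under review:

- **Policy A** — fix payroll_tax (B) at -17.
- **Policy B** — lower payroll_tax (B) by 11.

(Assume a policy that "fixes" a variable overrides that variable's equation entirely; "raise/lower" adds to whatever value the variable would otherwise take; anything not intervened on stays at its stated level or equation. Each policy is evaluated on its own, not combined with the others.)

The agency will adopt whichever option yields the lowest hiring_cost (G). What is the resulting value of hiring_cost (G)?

Policy A (B := -17):
  P = 51
  J = 15 − 6·51 = -291
  W = 29 + 5·51 = 284
  B = -17
  V = 261 + 3·51 + 5·(-291) + 6·284 = 663
  G = 79 + 5·51 + (-17) − 3·663 = -1672
Policy B (B − 11):
  P = 51
  J = 15 − 6·51 = -291
  W = 29 + 5·51 = 284
  B = -54 − 51 + 6·(-291) + 5·284 (−11 from intervention) = -442
  V = 261 + 3·51 + 5·(-291) + 6·284 = 663
  G = 79 + 5·51 + (-442) − 3·663 = -2097
Comparing — Policy A: G=-1672, Policy B: G=-2097. Lowest is -2097 (Policy B).

-2097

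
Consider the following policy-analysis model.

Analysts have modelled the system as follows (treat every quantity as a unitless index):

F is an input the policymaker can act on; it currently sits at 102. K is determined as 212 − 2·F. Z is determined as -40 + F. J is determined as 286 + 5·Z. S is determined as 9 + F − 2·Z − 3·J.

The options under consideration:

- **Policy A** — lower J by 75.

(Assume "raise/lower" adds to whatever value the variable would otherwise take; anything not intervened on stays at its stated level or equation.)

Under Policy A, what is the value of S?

-1576

Policy A (J − 75):
  F = 102
  Z = -40 + 102 = 62
  J = 286 + 5·62 (−75 from intervention) = 521
  S = 9 + 102 − 2·62 − 3·521 = -1576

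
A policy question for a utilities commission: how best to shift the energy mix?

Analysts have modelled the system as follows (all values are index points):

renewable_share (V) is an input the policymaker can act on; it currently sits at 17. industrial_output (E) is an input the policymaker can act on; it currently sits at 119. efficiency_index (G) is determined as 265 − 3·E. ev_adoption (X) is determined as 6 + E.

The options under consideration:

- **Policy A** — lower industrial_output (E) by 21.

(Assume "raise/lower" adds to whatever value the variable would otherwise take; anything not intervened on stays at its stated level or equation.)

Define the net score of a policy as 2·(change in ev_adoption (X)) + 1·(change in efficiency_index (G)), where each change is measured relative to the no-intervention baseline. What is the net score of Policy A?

Baseline:
  E = 119
  G = 265 − 3·119 = -92
  X = 6 + 119 = 125
Policy A (E − 21):
  E = 119 − 21 = 98
  G = 265 − 3·98 = -29
  X = 6 + 98 = 104
ΔX = 104 − 125 = -21; ΔG = -29 − (-92) = 63
Score = 2·(-21) + 1·63 = 21

21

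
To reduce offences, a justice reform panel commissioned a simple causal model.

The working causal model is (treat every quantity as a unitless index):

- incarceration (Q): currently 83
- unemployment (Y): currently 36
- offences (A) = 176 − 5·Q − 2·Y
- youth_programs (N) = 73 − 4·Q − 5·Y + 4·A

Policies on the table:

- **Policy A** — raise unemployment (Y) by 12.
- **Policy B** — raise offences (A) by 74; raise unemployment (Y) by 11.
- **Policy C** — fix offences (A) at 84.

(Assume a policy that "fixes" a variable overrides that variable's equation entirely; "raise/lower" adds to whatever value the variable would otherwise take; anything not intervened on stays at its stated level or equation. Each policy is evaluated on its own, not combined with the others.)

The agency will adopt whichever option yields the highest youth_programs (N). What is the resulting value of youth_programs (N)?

-103

Policy A (Y + 12):
  Q = 83
  Y = 36 + 12 = 48
  A = 176 − 5·83 − 2·48 = -335
  N = 73 − 4·83 − 5·48 + 4·(-335) = -1839
Policy B (A + 74, Y + 11):
  Q = 83
  Y = 36 + 11 = 47
  A = 176 − 5·83 − 2·47 (+74 from intervention) = -259
  N = 73 − 4·83 − 5·47 + 4·(-259) = -1530
Policy C (A := 84):
  Q = 83
  Y = 36
  A = 84
  N = 73 − 4·83 − 5·36 + 4·84 = -103
Comparing — Policy A: N=-1839, Policy B: N=-1530, Policy C: N=-103. Highest is -103 (Policy C).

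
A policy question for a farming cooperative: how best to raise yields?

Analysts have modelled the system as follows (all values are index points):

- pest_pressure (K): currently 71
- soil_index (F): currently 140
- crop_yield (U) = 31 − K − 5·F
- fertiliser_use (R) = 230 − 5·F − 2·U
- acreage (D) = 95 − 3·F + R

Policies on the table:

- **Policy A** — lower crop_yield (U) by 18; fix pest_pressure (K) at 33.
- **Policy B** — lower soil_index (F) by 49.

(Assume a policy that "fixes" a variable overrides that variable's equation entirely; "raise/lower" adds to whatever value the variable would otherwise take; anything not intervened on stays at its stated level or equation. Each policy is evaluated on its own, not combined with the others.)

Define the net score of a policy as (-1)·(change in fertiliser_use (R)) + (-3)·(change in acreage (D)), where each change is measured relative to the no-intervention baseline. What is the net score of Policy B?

Baseline:
  K = 71
  F = 140
  U = 31 − 71 − 5·140 = -740
  R = 230 − 5·140 − 2·(-740) = 1010
  D = 95 − 3·140 + 1010 = 685
Policy B (F − 49):
  K = 71
  F = 140 − 49 = 91
  U = 31 − 71 − 5·91 = -495
  R = 230 − 5·91 − 2·(-495) = 765
  D = 95 − 3·91 + 765 = 587
ΔR = 765 − 1010 = -245; ΔD = 587 − 685 = -98
Score = (-1)·(-245) + (-3)·(-98) = 539

539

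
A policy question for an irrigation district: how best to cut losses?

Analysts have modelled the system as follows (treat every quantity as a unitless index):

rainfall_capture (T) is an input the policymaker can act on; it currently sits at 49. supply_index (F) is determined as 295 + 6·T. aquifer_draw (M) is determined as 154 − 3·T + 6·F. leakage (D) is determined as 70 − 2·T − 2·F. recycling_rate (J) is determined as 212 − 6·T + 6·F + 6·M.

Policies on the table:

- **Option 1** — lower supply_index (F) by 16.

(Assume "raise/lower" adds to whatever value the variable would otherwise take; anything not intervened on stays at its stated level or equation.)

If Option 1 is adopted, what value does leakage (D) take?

Option 1 (F − 16):
  T = 49
  F = 295 + 6·49 (−16 from intervention) = 573
  D = 70 − 2·49 − 2·573 = -1174

-1174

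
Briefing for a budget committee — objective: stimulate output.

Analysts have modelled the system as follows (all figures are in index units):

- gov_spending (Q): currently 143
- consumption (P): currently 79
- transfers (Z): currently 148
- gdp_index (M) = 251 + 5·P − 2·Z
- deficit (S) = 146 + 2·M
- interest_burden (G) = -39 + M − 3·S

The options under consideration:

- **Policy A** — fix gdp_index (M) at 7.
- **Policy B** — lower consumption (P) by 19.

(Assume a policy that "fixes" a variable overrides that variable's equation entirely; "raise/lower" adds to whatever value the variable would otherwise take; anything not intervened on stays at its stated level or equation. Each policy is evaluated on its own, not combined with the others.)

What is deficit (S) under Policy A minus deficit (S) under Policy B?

-496

Policy A (M := 7):
  P = 79
  Z = 148
  M = 7
  S = 146 + 2·7 = 160
Policy B (P − 19):
  P = 79 − 19 = 60
  Z = 148
  M = 251 + 5·60 − 2·148 = 255
  S = 146 + 2·255 = 656
S: 160 − 656 = -496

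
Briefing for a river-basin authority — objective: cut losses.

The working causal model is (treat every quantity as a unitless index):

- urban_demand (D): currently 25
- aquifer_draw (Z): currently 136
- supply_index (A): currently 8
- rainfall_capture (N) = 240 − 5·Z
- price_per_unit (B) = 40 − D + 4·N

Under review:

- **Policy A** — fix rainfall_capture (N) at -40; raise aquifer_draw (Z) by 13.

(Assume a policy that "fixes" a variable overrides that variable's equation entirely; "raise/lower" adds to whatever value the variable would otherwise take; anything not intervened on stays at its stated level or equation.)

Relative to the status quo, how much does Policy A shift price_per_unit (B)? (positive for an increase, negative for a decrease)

1600

Baseline:
  D = 25
  Z = 136
  N = 240 − 5·136 = -440
  B = 40 − 25 + 4·(-440) = -1745
Policy A (N := -40, Z + 13):
  D = 25
  Z = 136 + 13 = 149
  N = -40
  B = 40 − 25 + 4·(-40) = -145
Change in B: -145 − (-1745) = 1600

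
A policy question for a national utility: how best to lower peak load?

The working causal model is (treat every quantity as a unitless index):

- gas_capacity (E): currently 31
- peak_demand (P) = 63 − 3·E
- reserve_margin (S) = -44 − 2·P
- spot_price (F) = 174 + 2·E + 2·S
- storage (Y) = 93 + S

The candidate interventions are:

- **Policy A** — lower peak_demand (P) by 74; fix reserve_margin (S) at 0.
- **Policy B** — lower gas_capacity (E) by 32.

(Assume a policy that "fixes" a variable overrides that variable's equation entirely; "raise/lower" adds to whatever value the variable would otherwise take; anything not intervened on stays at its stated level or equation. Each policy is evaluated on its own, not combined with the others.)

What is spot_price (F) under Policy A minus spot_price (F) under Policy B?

416

Policy A (P − 74, S := 0):
  E = 31
  P = 63 − 3·31 (−74 from intervention) = -104
  S = 0
  F = 174 + 2·31 + 2·0 = 236
Policy B (E − 32):
  E = 31 − 32 = -1
  P = 63 − 3·(-1) = 66
  S = -44 − 2·66 = -176
  F = 174 + 2·(-1) + 2·(-176) = -180
F: 236 − (-180) = 416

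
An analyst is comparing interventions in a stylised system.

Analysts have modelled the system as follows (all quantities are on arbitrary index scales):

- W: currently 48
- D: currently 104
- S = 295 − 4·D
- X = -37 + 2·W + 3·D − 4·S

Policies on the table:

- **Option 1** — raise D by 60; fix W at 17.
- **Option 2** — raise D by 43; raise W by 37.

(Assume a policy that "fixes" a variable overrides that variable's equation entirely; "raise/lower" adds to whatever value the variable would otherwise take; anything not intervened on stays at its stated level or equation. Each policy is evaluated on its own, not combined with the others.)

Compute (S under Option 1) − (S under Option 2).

-68

Option 1 (D + 60, W := 17):
  D = 104 + 60 = 164
  S = 295 − 4·164 = -361
Option 2 (D + 43, W + 37):
  D = 104 + 43 = 147
  S = 295 − 4·147 = -293
S: -361 − (-293) = -68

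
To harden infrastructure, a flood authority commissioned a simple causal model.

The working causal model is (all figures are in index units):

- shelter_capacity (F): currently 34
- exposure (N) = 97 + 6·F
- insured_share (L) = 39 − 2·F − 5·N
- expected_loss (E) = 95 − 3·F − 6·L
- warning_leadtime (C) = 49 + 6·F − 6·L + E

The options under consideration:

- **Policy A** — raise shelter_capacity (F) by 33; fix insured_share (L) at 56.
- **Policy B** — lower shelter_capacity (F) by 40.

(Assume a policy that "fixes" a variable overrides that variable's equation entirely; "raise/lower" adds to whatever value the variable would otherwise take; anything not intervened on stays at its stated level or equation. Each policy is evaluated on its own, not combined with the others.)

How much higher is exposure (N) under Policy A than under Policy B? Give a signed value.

438

Policy A (F + 33, L := 56):
  F = 34 + 33 = 67
  N = 97 + 6·67 = 499
Policy B (F − 40):
  F = 34 − 40 = -6
  N = 97 + 6·(-6) = 61
N: 499 − 61 = 438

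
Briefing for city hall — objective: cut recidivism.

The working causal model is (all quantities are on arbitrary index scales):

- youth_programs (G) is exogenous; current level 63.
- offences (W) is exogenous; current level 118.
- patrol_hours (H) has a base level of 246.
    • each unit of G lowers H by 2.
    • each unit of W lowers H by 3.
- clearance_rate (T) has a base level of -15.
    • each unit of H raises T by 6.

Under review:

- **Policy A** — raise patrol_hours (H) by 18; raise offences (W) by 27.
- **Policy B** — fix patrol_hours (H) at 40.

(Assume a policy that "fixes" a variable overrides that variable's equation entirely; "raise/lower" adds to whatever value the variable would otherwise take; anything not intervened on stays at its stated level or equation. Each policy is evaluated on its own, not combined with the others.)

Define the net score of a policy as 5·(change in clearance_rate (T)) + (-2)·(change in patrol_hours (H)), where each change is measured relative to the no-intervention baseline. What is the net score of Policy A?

Baseline:
  G = 63
  W = 118
  H = 246 − 2·63 − 3·118 = -234
  T = -15 + 6·(-234) = -1419
Policy A (H + 18, W + 27):
  G = 63
  W = 118 + 27 = 145
  H = 246 − 2·63 − 3·145 (+18 from intervention) = -297
  T = -15 + 6·(-297) = -1797
ΔT = -1797 − (-1419) = -378; ΔH = -297 − (-234) = -63
Score = 5·(-378) + (-2)·(-63) = -1764

-1764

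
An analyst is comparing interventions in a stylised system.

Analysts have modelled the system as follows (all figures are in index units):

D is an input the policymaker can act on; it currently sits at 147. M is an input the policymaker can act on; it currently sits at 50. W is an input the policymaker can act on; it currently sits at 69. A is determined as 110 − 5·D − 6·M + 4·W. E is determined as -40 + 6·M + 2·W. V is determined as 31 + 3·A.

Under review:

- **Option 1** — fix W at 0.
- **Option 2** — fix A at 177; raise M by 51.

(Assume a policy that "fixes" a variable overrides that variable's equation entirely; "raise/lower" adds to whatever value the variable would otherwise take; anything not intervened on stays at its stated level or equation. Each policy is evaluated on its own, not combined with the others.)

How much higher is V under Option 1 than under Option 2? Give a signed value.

-3306

Option 1 (W := 0):
  D = 147
  M = 50
  W = 0
  A = 110 − 5·147 − 6·50 + 4·0 = -925
  V = 31 + 3·(-925) = -2744
Option 2 (A := 177, M + 51):
  D = 147
  M = 50 + 51 = 101
  W = 69
  A = 177
  V = 31 + 3·177 = 562
V: -2744 − 562 = -3306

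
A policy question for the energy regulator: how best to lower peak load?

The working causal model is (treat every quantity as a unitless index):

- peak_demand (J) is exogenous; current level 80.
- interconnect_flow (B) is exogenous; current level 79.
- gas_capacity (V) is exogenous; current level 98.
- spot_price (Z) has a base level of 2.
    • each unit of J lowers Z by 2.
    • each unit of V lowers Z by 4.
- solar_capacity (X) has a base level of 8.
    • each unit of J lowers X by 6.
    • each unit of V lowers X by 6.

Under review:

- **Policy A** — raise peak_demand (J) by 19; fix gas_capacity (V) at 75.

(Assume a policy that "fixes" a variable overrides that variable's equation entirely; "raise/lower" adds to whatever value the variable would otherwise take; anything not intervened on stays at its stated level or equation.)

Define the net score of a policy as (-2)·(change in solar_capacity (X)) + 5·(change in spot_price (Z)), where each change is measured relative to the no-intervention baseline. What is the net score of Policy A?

222

Baseline:
  J = 80
  V = 98
  Z = 2 − 2·80 − 4·98 = -550
  X = 8 − 6·80 − 6·98 = -1060
Policy A (J + 19, V := 75):
  J = 80 + 19 = 99
  V = 75
  Z = 2 − 2·99 − 4·75 = -496
  X = 8 − 6·99 − 6·75 = -1036
ΔX = -1036 − (-1060) = 24; ΔZ = -496 − (-550) = 54
Score = (-2)·24 + 5·54 = 222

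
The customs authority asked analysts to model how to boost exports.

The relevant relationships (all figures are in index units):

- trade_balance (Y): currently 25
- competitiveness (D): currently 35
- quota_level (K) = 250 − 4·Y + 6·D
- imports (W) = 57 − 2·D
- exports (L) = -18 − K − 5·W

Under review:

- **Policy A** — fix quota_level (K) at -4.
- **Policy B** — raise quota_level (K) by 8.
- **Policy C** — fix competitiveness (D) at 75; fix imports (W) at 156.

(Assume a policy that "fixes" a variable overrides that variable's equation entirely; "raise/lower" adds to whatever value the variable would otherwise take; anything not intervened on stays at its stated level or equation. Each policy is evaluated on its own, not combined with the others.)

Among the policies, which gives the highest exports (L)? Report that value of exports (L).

51

Policy A (K := -4):
  Y = 25
  D = 35
  K = -4
  W = 57 − 2·35 = -13
  L = -18 − (-4) − 5·(-13) = 51
Policy B (K + 8):
  Y = 25
  D = 35
  K = 250 − 4·25 + 6·35 (+8 from intervention) = 368
  W = 57 − 2·35 = -13
  L = -18 − 368 − 5·(-13) = -321
Policy C (D := 75, W := 156):
  Y = 25
  D = 75
  K = 250 − 4·25 + 6·75 = 600
  W = 156
  L = -18 − 600 − 5·156 = -1398
Comparing — Policy A: L=51, Policy B: L=-321, Policy C: L=-1398. Highest is 51 (Policy A).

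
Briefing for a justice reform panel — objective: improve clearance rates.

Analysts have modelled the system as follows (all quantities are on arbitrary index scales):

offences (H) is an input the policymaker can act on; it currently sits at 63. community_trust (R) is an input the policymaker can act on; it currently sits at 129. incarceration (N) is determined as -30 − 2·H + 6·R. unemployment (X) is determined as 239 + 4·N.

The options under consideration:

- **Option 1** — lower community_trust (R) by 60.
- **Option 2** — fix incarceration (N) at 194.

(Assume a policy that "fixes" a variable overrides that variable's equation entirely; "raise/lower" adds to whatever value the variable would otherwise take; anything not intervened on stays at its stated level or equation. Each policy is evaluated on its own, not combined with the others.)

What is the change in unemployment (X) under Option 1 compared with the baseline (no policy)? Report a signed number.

-1440

Baseline:
  H = 63
  R = 129
  N = -30 − 2·63 + 6·129 = 618
  X = 239 + 4·618 = 2711
Option 1 (R − 60):
  H = 63
  R = 129 − 60 = 69
  N = -30 − 2·63 + 6·69 = 258
  X = 239 + 4·258 = 1271
Change in X: 1271 − 2711 = -1440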